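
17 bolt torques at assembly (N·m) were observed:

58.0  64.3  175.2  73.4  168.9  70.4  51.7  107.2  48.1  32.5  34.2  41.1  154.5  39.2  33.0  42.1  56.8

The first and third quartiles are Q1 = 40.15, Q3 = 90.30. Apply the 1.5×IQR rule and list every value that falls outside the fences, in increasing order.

IQR = Q3 − Q1 = 90.30 − 40.15 = 50.15.
Lower fence = Q1 − 1.5·IQR = 40.15 − 75.225 = -35.075.
Upper fence = Q3 + 1.5·IQR = 90.30 + 75.225 = 165.525.
168.9 > 165.525 → outlier.
175.2 > 165.525 → outlier.
All remaining values lie within [-35.075, 165.525].

168.9, 175.2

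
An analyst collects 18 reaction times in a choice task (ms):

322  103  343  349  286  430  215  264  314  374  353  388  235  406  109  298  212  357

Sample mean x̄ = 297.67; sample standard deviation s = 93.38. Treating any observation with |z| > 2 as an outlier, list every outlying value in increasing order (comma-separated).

103, 109

Cutoffs at x̄ ± 2s: 297.67 ± 2·93.38 = [110.91, 484.43].
103: z = -2.08, |z| > 2 → outlier.
109: z = -2.02, |z| > 2 → outlier.
Every other value lies within [110.91, 484.43].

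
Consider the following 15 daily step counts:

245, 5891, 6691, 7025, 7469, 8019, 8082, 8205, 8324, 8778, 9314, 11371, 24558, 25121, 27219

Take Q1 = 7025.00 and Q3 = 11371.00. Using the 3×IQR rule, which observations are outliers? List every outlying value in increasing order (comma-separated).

IQR = Q3 − Q1 = 11371.00 − 7025.00 = 4346.00.
Lower fence = Q1 − 3·IQR = 7025.00 − 13038.00 = -6013.00.
Upper fence = Q3 + 3·IQR = 11371.00 + 13038.00 = 24409.00.
24558 > 24409.00 → outlier.
25121 > 24409.00 → outlier.
27219 > 24409.00 → outlier.
All remaining values lie within [-6013.00, 24409.00].

24558, 25121, 27219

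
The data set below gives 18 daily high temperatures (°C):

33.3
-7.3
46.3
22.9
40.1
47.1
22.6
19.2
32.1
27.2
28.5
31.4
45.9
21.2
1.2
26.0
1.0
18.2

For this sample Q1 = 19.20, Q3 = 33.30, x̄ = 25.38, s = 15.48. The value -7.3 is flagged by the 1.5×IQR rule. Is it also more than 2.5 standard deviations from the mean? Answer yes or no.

z = (-7.3 − 25.38) / 15.48 = -2.11.
|z| = 2.11 ≤ 2.5.

no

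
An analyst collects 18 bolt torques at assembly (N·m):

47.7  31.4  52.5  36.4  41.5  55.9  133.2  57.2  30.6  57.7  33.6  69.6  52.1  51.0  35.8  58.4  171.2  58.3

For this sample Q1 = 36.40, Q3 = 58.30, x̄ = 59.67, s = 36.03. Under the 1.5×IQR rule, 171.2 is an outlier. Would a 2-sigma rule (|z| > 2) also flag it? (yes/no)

yes

z = (171.2 − 59.67) / 36.03 = 3.10.
|z| = 3.10 > 2.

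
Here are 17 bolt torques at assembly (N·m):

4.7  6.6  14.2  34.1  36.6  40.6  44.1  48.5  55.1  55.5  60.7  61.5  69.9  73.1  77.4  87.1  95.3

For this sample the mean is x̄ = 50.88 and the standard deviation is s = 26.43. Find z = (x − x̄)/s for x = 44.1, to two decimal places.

-0.26

z = (44.1 − 50.88) / 26.43 = -0.26.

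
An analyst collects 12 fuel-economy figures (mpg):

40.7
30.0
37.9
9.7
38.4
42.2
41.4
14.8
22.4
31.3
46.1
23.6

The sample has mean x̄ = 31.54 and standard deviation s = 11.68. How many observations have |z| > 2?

Cutoffs: x̄ ± 2s = [8.18, 54.90].
Every value lies within the cutoffs.

0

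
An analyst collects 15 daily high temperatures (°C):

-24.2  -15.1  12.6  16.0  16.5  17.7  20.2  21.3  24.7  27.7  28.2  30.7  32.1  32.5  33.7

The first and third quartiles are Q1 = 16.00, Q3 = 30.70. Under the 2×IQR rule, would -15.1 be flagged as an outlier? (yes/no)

IQR = Q3 − Q1 = 30.70 − 16.00 = 14.70.
Lower fence = Q1 − 2·IQR = 16.00 − 29.40 = -13.40.
Upper fence = Q3 + 2·IQR = 30.70 + 29.40 = 60.10.
-15.1 lies below the lower fence.

yes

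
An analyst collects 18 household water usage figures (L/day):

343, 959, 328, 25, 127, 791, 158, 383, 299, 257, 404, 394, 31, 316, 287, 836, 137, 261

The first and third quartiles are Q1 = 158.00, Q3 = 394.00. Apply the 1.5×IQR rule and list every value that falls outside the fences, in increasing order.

791, 836, 959

IQR = Q3 − Q1 = 394.00 − 158.00 = 236.00.
Lower fence = Q1 − 1.5·IQR = 158.00 − 354.00 = -196.00.
Upper fence = Q3 + 1.5·IQR = 394.00 + 354.00 = 748.00.
791 > 748.00 → outlier.
836 > 748.00 → outlier.
959 > 748.00 → outlier.
All remaining values lie within [-196.00, 748.00].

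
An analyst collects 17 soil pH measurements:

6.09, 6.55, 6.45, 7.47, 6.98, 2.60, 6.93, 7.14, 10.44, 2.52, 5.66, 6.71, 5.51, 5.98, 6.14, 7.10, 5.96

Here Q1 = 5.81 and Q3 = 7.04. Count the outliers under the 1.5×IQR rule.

3

IQR = 1.23; fences at 5.81 − 1.845 = 3.965 and 7.04 + 1.845 = 8.885.
Outside the cutoffs: 2.52, 2.60, 10.44.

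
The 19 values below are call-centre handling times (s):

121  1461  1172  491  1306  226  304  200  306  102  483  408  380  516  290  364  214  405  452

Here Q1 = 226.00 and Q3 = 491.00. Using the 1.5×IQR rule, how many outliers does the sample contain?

3

IQR = 265.00; fences at 226.00 − 397.50 = -171.50 and 491.00 + 397.50 = 888.50.
Outside the cutoffs: 1172, 1306, 1461.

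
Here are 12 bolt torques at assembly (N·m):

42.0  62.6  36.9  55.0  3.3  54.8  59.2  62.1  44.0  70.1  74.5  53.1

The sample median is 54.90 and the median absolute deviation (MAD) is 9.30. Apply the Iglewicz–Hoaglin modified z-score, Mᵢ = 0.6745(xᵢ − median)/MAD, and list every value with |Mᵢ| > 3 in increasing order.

3.3

|Mᵢ| > 3 ⇔ |xᵢ − 54.90| > 3·9.30/0.6745 = 41.36.
So outliers lie outside [13.54, 96.26].
3.3: M = -3.74 → outlier.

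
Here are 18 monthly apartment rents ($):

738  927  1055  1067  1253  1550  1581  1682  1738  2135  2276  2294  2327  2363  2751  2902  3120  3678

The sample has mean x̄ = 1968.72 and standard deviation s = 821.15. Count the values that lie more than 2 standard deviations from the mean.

1

Cutoffs: x̄ ± 2s = [326.42, 3611.02].
Outside the cutoffs: 3678.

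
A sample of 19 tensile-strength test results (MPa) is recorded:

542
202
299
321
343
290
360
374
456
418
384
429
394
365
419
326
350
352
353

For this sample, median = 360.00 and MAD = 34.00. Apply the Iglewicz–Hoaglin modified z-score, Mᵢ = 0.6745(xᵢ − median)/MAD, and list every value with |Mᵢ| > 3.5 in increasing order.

542

|Mᵢ| > 3.5 ⇔ |xᵢ − 360.00| > 3.5·34.00/0.6745 = 176.43.
So outliers lie outside [183.57, 536.43].
542: M = 3.61 → outlier.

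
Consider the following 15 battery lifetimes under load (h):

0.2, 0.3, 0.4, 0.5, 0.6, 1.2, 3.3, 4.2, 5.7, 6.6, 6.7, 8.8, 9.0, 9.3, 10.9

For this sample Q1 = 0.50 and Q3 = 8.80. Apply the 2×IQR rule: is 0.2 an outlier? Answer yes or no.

IQR = Q3 − Q1 = 8.80 − 0.50 = 8.30.
Lower fence = Q1 − 2·IQR = 0.50 − 16.60 = -16.10.
Upper fence = Q3 + 2·IQR = 8.80 + 16.60 = 25.40.
0.2 lies within [-16.10, 25.40].

no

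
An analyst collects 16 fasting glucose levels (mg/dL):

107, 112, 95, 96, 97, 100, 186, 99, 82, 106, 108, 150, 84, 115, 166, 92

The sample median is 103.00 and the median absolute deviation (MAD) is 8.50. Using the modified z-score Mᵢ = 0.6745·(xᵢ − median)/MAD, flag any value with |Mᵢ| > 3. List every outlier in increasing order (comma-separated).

|Mᵢ| > 3 ⇔ |xᵢ − 103.00| > 3·8.50/0.6745 = 37.81.
So outliers lie outside [65.19, 140.81].
150: M = 3.73 → outlier.
166: M = 5.00 → outlier.
186: M = 6.59 → outlier.

150, 166, 186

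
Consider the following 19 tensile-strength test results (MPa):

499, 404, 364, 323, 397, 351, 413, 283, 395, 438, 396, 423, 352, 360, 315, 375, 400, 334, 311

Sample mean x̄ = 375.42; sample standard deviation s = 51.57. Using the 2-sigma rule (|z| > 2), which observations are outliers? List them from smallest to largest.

Cutoffs at x̄ ± 2s: 375.42 ± 2·51.57 = [272.28, 478.56].
499: z = 2.40, |z| > 2 → outlier.
Every other value lies within [272.28, 478.56].

499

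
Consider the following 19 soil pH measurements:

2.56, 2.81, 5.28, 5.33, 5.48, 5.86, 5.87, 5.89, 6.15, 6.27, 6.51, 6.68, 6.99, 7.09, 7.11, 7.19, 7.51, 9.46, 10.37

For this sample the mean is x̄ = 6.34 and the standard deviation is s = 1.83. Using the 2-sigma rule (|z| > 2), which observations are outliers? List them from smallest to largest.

Cutoffs at x̄ ± 2s: 6.34 ± 2·1.83 = [2.68, 10.00].
2.56: z = -2.07, |z| > 2 → outlier.
10.37: z = 2.20, |z| > 2 → outlier.
Every other value lies within [2.68, 10.00].

2.56, 10.37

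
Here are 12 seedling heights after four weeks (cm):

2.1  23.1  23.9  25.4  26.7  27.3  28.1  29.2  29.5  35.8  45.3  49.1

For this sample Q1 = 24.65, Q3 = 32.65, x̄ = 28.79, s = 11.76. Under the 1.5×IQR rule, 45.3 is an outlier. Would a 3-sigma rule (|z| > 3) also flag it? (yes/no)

no

z = (45.3 − 28.79) / 11.76 = 1.40.
|z| = 1.40 ≤ 3.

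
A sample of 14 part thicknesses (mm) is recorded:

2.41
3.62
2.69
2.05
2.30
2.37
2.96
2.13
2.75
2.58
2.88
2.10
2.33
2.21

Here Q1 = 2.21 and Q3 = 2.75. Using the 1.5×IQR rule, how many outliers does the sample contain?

1

IQR = 0.54; fences at 2.21 − 0.81 = 1.40 and 2.75 + 0.81 = 3.56.
Outside the cutoffs: 3.62.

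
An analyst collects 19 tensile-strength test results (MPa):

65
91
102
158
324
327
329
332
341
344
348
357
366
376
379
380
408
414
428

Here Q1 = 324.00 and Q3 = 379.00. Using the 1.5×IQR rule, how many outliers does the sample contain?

IQR = 55.00; fences at 324.00 − 82.50 = 241.50 and 379.00 + 82.50 = 461.50.
Outside the cutoffs: 65, 91, 102, 158.

4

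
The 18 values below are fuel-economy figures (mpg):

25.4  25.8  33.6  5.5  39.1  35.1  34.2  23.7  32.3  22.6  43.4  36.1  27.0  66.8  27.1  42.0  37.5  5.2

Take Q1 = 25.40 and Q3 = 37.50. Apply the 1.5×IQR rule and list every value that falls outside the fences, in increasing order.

IQR = Q3 − Q1 = 37.50 − 25.40 = 12.10.
Lower fence = Q1 − 1.5·IQR = 25.40 − 18.15 = 7.25.
Upper fence = Q3 + 1.5·IQR = 37.50 + 18.15 = 55.65.
5.2 < 7.25 → outlier.
5.5 < 7.25 → outlier.
66.8 > 55.65 → outlier.
All remaining values lie within [7.25, 55.65].

5.2, 5.5, 66.8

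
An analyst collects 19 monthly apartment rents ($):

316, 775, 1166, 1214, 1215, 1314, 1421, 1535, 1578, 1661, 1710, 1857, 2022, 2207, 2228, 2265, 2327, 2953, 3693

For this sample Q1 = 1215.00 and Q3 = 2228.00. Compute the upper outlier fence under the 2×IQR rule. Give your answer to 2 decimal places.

IQR = Q3 − Q1 = 2228.00 − 1215.00 = 1013.00.
Lower fence = Q1 − 2·IQR = 1215.00 − 2026.00 = -811.00.
Upper fence = Q3 + 2·IQR = 2228.00 + 2026.00 = 4254.00.

4254.00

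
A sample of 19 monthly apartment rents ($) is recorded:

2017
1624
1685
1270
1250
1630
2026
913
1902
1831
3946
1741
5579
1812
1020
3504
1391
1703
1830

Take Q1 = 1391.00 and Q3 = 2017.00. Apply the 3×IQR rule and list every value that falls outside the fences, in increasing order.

3946, 5579

IQR = Q3 − Q1 = 2017.00 − 1391.00 = 626.00.
Lower fence = Q1 − 3·IQR = 1391.00 − 1878.00 = -487.00.
Upper fence = Q3 + 3·IQR = 2017.00 + 1878.00 = 3895.00.
3946 > 3895.00 → outlier.
5579 > 3895.00 → outlier.
All remaining values lie within [-487.00, 3895.00].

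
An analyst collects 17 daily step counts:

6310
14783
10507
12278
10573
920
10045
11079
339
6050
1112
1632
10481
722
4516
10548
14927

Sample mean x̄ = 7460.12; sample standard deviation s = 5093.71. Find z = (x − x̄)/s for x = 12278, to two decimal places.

0.95

z = (12278 − 7460.12) / 5093.71 = 0.95.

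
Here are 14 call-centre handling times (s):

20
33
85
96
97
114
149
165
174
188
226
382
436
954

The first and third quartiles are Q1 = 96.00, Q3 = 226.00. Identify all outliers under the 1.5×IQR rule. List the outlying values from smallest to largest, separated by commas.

IQR = Q3 − Q1 = 226.00 − 96.00 = 130.00.
Lower fence = Q1 − 1.5·IQR = 96.00 − 195.00 = -99.00.
Upper fence = Q3 + 1.5·IQR = 226.00 + 195.00 = 421.00.
436 > 421.00 → outlier.
954 > 421.00 → outlier.
All remaining values lie within [-99.00, 421.00].

436, 954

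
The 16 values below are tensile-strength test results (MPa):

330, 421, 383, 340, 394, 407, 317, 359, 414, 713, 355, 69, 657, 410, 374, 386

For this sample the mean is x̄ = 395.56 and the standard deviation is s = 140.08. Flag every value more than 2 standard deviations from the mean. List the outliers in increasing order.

69, 713

Cutoffs at x̄ ± 2s: 395.56 ± 2·140.08 = [115.40, 675.72].
69: z = -2.33, |z| > 2 → outlier.
713: z = 2.27, |z| > 2 → outlier.
Every other value lies within [115.40, 675.72].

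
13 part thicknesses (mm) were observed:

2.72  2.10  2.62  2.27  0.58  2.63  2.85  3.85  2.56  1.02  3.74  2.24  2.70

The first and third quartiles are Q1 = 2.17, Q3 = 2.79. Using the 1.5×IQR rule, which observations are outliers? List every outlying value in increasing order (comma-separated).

0.58, 1.02, 3.74, 3.85

IQR = Q3 − Q1 = 2.79 − 2.17 = 0.62.
Lower fence = Q1 − 1.5·IQR = 2.17 − 0.93 = 1.24.
Upper fence = Q3 + 1.5·IQR = 2.79 + 0.93 = 3.72.
0.58 < 1.24 → outlier.
1.02 < 1.24 → outlier.
3.74 > 3.72 → outlier.
3.85 > 3.72 → outlier.
All remaining values lie within [1.24, 3.72].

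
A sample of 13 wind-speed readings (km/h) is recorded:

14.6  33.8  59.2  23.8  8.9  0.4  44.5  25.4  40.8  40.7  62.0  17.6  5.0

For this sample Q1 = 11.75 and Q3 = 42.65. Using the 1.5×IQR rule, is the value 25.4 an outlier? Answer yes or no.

no

IQR = Q3 − Q1 = 42.65 − 11.75 = 30.90.
Lower fence = Q1 − 1.5·IQR = 11.75 − 46.35 = -34.60.
Upper fence = Q3 + 1.5·IQR = 42.65 + 46.35 = 89.00.
25.4 lies within [-34.60, 89.00].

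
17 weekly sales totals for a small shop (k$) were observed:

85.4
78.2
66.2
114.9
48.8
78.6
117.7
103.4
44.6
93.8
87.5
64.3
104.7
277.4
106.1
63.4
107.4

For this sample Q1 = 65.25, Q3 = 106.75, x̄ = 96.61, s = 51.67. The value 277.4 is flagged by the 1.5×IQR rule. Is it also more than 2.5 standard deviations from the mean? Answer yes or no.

yes

z = (277.4 − 96.61) / 51.67 = 3.50.
|z| = 3.50 > 2.5.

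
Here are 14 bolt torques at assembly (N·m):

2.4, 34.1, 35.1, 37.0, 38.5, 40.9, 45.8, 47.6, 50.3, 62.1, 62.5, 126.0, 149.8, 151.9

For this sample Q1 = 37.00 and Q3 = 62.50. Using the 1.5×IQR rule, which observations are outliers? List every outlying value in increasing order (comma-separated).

126.0, 149.8, 151.9

IQR = Q3 − Q1 = 62.50 − 37.00 = 25.50.
Lower fence = Q1 − 1.5·IQR = 37.00 − 38.25 = -1.25.
Upper fence = Q3 + 1.5·IQR = 62.50 + 38.25 = 100.75.
126.0 > 100.75 → outlier.
149.8 > 100.75 → outlier.
151.9 > 100.75 → outlier.
All remaining values lie within [-1.25, 100.75].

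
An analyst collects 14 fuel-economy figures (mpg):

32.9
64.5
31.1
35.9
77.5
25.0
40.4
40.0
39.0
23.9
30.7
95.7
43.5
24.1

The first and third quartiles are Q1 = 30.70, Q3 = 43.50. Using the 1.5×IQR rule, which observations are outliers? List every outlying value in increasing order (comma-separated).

64.5, 77.5, 95.7

IQR = Q3 − Q1 = 43.50 − 30.70 = 12.80.
Lower fence = Q1 − 1.5·IQR = 30.70 − 19.20 = 11.50.
Upper fence = Q3 + 1.5·IQR = 43.50 + 19.20 = 62.70.
64.5 > 62.70 → outlier.
77.5 > 62.70 → outlier.
95.7 > 62.70 → outlier.
All remaining values lie within [11.50, 62.70].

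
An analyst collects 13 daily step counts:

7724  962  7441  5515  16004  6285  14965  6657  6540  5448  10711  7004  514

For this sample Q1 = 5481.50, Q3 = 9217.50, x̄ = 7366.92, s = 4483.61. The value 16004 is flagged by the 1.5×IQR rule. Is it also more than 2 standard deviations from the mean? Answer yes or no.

no

z = (16004 − 7366.92) / 4483.61 = 1.93.
|z| = 1.93 ≤ 2.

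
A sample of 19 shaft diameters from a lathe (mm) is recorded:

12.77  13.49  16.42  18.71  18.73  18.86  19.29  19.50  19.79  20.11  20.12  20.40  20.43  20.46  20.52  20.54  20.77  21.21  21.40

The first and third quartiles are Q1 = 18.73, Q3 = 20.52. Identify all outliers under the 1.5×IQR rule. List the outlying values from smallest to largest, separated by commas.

IQR = Q3 − Q1 = 20.52 − 18.73 = 1.79.
Lower fence = Q1 − 1.5·IQR = 18.73 − 2.685 = 16.045.
Upper fence = Q3 + 1.5·IQR = 20.52 + 2.685 = 23.205.
12.77 < 16.045 → outlier.
13.49 < 16.045 → outlier.
All remaining values lie within [16.045, 23.205].

12.77, 13.49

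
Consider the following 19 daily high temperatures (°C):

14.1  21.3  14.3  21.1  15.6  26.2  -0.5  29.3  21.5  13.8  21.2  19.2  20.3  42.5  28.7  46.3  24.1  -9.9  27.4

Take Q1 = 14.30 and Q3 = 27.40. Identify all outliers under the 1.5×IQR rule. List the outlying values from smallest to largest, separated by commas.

IQR = Q3 − Q1 = 27.40 − 14.30 = 13.10.
Lower fence = Q1 − 1.5·IQR = 14.30 − 19.65 = -5.35.
Upper fence = Q3 + 1.5·IQR = 27.40 + 19.65 = 47.05.
-9.9 < -5.35 → outlier.
All remaining values lie within [-5.35, 47.05].

-9.9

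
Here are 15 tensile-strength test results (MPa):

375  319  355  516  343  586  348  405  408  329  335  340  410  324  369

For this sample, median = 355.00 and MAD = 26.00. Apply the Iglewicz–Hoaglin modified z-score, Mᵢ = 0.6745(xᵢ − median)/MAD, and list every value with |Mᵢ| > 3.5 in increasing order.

516, 586

|Mᵢ| > 3.5 ⇔ |xᵢ − 355.00| > 3.5·26.00/0.6745 = 134.91.
So outliers lie outside [220.09, 489.91].
516: M = 4.18 → outlier.
586: M = 5.99 → outlier.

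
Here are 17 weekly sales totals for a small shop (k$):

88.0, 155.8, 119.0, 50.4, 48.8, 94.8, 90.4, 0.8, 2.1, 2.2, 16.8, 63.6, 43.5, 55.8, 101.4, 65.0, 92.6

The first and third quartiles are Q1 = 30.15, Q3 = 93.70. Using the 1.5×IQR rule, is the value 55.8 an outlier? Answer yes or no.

IQR = Q3 − Q1 = 93.70 − 30.15 = 63.55.
Lower fence = Q1 − 1.5·IQR = 30.15 − 95.325 = -65.175.
Upper fence = Q3 + 1.5·IQR = 93.70 + 95.325 = 189.025.
55.8 lies within [-65.175, 189.025].

no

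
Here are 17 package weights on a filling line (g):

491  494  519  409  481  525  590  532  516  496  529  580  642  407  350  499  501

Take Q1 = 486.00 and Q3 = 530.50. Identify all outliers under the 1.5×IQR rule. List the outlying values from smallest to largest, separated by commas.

IQR = Q3 − Q1 = 530.50 − 486.00 = 44.50.
Lower fence = Q1 − 1.5·IQR = 486.00 − 66.75 = 419.25.
Upper fence = Q3 + 1.5·IQR = 530.50 + 66.75 = 597.25.
350 < 419.25 → outlier.
407 < 419.25 → outlier.
409 < 419.25 → outlier.
642 > 597.25 → outlier.
All remaining values lie within [419.25, 597.25].

350, 407, 409, 642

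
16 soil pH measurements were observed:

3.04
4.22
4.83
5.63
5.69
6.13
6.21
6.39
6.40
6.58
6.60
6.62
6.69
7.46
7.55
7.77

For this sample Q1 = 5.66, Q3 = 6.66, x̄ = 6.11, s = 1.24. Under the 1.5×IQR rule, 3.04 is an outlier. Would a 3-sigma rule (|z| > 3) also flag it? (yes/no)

no

z = (3.04 − 6.11) / 1.24 = -2.48.
|z| = 2.48 ≤ 3.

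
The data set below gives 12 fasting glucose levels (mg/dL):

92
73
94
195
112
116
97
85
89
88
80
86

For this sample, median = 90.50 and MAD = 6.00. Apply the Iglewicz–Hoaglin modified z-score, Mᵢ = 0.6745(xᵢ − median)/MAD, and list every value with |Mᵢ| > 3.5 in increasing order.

195

|Mᵢ| > 3.5 ⇔ |xᵢ − 90.50| > 3.5·6.00/0.6745 = 31.13.
So outliers lie outside [59.37, 121.63].
195: M = 11.75 → outlier.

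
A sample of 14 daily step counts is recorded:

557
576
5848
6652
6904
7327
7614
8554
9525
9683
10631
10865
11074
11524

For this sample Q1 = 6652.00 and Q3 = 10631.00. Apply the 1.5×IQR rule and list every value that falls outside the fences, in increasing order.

557, 576

IQR = Q3 − Q1 = 10631.00 − 6652.00 = 3979.00.
Lower fence = Q1 − 1.5·IQR = 6652.00 − 5968.50 = 683.50.
Upper fence = Q3 + 1.5·IQR = 10631.00 + 5968.50 = 16599.50.
557 < 683.50 → outlier.
576 < 683.50 → outlier.
All remaining values lie within [683.50, 16599.50].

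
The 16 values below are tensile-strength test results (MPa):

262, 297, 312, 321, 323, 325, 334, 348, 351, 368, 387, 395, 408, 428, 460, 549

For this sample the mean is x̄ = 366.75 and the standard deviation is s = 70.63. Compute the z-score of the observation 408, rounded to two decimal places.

z = (408 − 366.75) / 70.63 = 0.58.

0.58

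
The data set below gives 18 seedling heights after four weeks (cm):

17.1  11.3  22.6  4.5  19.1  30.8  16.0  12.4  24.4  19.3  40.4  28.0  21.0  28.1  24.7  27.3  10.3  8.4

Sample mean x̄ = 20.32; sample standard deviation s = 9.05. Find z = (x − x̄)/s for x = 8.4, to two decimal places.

z = (8.4 − 20.32) / 9.05 = -1.32.

-1.32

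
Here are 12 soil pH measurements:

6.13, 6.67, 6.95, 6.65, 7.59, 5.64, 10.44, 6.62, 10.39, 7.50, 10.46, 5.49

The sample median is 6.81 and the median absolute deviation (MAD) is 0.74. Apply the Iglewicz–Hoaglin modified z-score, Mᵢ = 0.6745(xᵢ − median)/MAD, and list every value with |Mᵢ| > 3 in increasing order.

|Mᵢ| > 3 ⇔ |xᵢ − 6.81| > 3·0.74/0.6745 = 3.29.
So outliers lie outside [3.52, 10.10].
10.39: M = 3.26 → outlier.
10.44: M = 3.31 → outlier.
10.46: M = 3.33 → outlier.

10.39, 10.44, 10.46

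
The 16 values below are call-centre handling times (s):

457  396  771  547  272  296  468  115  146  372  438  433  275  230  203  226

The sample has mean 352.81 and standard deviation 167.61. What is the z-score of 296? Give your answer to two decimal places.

z = (296 − 352.81) / 167.61 = -0.34.

-0.34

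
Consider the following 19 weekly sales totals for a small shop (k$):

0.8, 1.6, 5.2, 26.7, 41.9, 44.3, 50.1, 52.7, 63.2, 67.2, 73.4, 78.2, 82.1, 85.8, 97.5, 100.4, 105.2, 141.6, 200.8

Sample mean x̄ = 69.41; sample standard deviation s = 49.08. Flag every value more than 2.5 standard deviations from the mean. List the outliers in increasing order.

200.8

Cutoffs at x̄ ± 2.5s: 69.41 ± 2.5·49.08 = [-53.29, 192.11].
200.8: z = 2.68, |z| > 2.5 → outlier.
Every other value lies within [-53.29, 192.11].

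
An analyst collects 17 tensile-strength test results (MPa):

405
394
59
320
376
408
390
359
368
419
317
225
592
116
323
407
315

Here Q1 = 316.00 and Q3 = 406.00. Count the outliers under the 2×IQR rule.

3

IQR = 90.00; fences at 316.00 − 180.00 = 136.00 and 406.00 + 180.00 = 586.00.
Outside the cutoffs: 59, 116, 592.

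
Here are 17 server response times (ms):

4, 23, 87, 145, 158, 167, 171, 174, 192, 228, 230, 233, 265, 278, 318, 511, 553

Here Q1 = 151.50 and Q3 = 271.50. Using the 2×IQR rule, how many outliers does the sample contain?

1

IQR = 120.00; fences at 151.50 − 240.00 = -88.50 and 271.50 + 240.00 = 511.50.
Outside the cutoffs: 553.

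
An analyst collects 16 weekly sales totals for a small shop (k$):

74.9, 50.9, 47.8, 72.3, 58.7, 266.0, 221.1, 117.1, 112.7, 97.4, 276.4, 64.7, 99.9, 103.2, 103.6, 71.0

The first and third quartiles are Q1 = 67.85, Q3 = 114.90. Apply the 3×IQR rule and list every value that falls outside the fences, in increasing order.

IQR = Q3 − Q1 = 114.90 − 67.85 = 47.05.
Lower fence = Q1 − 3·IQR = 67.85 − 141.15 = -73.30.
Upper fence = Q3 + 3·IQR = 114.90 + 141.15 = 256.05.
266.0 > 256.05 → outlier.
276.4 > 256.05 → outlier.
All remaining values lie within [-73.30, 256.05].

266.0, 276.4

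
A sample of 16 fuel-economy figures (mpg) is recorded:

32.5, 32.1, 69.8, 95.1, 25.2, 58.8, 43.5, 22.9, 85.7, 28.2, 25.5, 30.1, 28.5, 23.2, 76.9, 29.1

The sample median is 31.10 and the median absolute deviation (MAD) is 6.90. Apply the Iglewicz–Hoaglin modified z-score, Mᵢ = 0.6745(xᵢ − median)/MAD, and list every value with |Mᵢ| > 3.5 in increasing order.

|Mᵢ| > 3.5 ⇔ |xᵢ − 31.10| > 3.5·6.90/0.6745 = 35.80.
So outliers lie outside [-4.70, 66.90].
69.8: M = 3.78 → outlier.
76.9: M = 4.48 → outlier.
85.7: M = 5.34 → outlier.
95.1: M = 6.26 → outlier.

69.8, 76.9, 85.7, 95.1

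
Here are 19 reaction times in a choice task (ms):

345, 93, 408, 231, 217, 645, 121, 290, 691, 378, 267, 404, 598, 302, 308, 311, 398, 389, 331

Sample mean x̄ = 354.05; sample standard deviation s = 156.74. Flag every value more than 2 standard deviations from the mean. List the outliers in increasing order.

691

Cutoffs at x̄ ± 2s: 354.05 ± 2·156.74 = [40.57, 667.53].
691: z = 2.15, |z| > 2 → outlier.
Every other value lies within [40.57, 667.53].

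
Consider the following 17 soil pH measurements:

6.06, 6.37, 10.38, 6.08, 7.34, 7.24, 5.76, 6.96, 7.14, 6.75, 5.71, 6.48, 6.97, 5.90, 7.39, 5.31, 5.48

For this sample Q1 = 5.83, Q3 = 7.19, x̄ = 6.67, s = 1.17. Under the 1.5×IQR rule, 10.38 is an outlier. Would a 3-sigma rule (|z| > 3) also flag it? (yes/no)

yes

z = (10.38 − 6.67) / 1.17 = 3.17.
|z| = 3.17 > 3.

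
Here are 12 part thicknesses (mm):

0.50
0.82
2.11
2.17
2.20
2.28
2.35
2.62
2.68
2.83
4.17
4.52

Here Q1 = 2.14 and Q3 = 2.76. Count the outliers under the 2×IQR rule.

4

IQR = 0.62; fences at 2.14 − 1.24 = 0.90 and 2.76 + 1.24 = 4.00.
Outside the cutoffs: 0.50, 0.82, 4.17, 4.52.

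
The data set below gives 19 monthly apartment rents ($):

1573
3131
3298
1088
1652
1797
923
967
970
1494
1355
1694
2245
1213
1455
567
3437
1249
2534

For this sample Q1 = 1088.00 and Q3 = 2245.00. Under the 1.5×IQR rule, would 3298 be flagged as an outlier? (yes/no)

no

IQR = Q3 − Q1 = 2245.00 − 1088.00 = 1157.00.
Lower fence = Q1 − 1.5·IQR = 1088.00 − 1735.50 = -647.50.
Upper fence = Q3 + 1.5·IQR = 2245.00 + 1735.50 = 3980.50.
3298 lies within [-647.50, 3980.50].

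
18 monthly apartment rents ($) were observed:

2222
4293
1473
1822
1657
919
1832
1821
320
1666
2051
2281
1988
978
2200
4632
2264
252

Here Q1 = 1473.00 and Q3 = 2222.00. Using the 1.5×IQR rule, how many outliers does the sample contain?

4

IQR = 749.00; fences at 1473.00 − 1123.50 = 349.50 and 2222.00 + 1123.50 = 3345.50.
Outside the cutoffs: 252, 320, 4293, 4632.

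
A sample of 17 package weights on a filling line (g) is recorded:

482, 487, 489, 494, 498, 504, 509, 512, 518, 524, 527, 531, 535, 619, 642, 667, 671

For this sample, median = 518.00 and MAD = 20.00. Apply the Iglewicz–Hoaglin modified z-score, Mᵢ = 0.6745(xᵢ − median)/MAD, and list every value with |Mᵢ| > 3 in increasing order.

|Mᵢ| > 3 ⇔ |xᵢ − 518.00| > 3·20.00/0.6745 = 88.95.
So outliers lie outside [429.05, 606.95].
619: M = 3.41 → outlier.
642: M = 4.18 → outlier.
667: M = 5.03 → outlier.
671: M = 5.16 → outlier.

619, 642, 667, 671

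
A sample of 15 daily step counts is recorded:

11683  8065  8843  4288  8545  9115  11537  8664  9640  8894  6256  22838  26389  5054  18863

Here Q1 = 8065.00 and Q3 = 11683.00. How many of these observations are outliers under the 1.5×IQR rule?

3

IQR = 3618.00; fences at 8065.00 − 5427.00 = 2638.00 and 11683.00 + 5427.00 = 17110.00.
Outside the cutoffs: 18863, 22838, 26389.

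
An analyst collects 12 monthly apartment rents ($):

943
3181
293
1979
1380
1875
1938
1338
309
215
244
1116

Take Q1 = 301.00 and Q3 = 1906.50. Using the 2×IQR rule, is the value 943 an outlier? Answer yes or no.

IQR = Q3 − Q1 = 1906.50 − 301.00 = 1605.50.
Lower fence = Q1 − 2·IQR = 301.00 − 3211.00 = -2910.00.
Upper fence = Q3 + 2·IQR = 1906.50 + 3211.00 = 5117.50.
943 lies within [-2910.00, 5117.50].

no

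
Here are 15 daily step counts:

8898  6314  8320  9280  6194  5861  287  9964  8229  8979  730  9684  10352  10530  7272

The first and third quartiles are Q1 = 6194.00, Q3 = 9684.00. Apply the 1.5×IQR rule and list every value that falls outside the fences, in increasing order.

IQR = Q3 − Q1 = 9684.00 − 6194.00 = 3490.00.
Lower fence = Q1 − 1.5·IQR = 6194.00 − 5235.00 = 959.00.
Upper fence = Q3 + 1.5·IQR = 9684.00 + 5235.00 = 14919.00.
287 < 959.00 → outlier.
730 < 959.00 → outlier.
All remaining values lie within [959.00, 14919.00].

287, 730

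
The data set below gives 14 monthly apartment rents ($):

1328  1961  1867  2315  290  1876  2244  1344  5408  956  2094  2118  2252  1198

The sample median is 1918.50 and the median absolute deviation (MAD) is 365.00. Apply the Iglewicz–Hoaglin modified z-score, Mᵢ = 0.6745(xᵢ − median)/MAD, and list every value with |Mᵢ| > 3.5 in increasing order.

|Mᵢ| > 3.5 ⇔ |xᵢ − 1918.50| > 3.5·365.00/0.6745 = 1894.00.
So outliers lie outside [24.50, 3812.50].
5408: M = 6.45 → outlier.

5408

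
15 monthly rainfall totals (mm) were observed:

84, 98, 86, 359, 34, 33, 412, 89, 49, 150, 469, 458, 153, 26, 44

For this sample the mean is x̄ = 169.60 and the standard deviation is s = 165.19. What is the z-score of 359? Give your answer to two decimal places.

z = (359 − 169.60) / 165.19 = 1.15.

1.15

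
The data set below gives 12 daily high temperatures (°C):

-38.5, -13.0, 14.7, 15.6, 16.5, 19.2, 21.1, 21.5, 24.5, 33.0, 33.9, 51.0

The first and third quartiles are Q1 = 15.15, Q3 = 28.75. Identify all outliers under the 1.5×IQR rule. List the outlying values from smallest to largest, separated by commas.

IQR = Q3 − Q1 = 28.75 − 15.15 = 13.60.
Lower fence = Q1 − 1.5·IQR = 15.15 − 20.40 = -5.25.
Upper fence = Q3 + 1.5·IQR = 28.75 + 20.40 = 49.15.
-38.5 < -5.25 → outlier.
-13.0 < -5.25 → outlier.
51.0 > 49.15 → outlier.
All remaining values lie within [-5.25, 49.15].

-38.5, -13.0, 51.0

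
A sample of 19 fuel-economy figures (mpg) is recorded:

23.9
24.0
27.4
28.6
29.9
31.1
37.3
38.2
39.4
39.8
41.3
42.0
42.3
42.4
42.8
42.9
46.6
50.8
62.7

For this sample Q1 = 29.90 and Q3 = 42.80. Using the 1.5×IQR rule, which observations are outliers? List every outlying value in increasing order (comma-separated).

IQR = Q3 − Q1 = 42.80 − 29.90 = 12.90.
Lower fence = Q1 − 1.5·IQR = 29.90 − 19.35 = 10.55.
Upper fence = Q3 + 1.5·IQR = 42.80 + 19.35 = 62.15.
62.7 > 62.15 → outlier.
All remaining values lie within [10.55, 62.15].

62.7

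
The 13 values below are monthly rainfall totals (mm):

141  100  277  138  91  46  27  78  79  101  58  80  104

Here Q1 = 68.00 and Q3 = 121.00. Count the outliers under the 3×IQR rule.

IQR = 53.00; fences at 68.00 − 159.00 = -91.00 and 121.00 + 159.00 = 280.00.
Every value lies within the cutoffs.

0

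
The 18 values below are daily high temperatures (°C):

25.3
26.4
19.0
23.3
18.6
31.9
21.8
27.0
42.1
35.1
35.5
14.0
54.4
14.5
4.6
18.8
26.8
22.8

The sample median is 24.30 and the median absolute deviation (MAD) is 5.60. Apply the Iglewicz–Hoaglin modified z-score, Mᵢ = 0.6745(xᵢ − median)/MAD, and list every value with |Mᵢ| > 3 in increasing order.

|Mᵢ| > 3 ⇔ |xᵢ − 24.30| > 3·5.60/0.6745 = 24.91.
So outliers lie outside [-0.61, 49.21].
54.4: M = 3.63 → outlier.

54.4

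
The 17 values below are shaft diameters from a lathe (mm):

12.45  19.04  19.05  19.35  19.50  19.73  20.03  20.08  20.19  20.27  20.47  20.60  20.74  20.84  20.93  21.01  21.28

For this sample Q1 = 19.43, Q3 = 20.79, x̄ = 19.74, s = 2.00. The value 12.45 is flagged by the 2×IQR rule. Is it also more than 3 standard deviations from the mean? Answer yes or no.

z = (12.45 − 19.74) / 2.00 = -3.64.
|z| = 3.64 > 3.

yes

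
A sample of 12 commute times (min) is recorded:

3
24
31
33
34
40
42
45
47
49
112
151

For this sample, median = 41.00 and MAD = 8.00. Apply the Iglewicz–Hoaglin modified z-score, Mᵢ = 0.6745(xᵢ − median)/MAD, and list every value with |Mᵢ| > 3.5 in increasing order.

|Mᵢ| > 3.5 ⇔ |xᵢ − 41.00| > 3.5·8.00/0.6745 = 41.51.
So outliers lie outside [-0.51, 82.51].
112: M = 5.99 → outlier.
151: M = 9.27 → outlier.

112, 151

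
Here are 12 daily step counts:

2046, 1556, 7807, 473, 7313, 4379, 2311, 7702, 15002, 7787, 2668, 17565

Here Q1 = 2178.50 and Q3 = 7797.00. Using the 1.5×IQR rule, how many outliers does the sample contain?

1

IQR = 5618.50; fences at 2178.50 − 8427.75 = -6249.25 and 7797.00 + 8427.75 = 16224.75.
Outside the cutoffs: 17565.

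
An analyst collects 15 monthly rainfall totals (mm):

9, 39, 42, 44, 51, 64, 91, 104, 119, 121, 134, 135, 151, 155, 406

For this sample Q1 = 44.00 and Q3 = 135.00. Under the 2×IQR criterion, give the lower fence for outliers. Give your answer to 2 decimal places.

IQR = Q3 − Q1 = 135.00 − 44.00 = 91.00.
Lower fence = Q1 − 2·IQR = 44.00 − 182.00 = -138.00.
Upper fence = Q3 + 2·IQR = 135.00 + 182.00 = 317.00.

-138.00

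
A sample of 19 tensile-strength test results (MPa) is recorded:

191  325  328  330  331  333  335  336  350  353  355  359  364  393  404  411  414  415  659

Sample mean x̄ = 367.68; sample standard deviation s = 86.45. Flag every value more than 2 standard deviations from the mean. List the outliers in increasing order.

191, 659

Cutoffs at x̄ ± 2s: 367.68 ± 2·86.45 = [194.78, 540.58].
191: z = -2.04, |z| > 2 → outlier.
659: z = 3.37, |z| > 2 → outlier.
Every other value lies within [194.78, 540.58].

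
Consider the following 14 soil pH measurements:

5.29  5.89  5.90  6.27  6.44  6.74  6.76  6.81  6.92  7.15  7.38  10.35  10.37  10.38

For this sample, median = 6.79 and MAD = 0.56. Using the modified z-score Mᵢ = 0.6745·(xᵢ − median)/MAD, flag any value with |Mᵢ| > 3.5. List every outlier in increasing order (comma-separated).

10.35, 10.37, 10.38

|Mᵢ| > 3.5 ⇔ |xᵢ − 6.79| > 3.5·0.56/0.6745 = 2.91.
So outliers lie outside [3.88, 9.70].
10.35: M = 4.29 → outlier.
10.37: M = 4.31 → outlier.
10.38: M = 4.32 → outlier.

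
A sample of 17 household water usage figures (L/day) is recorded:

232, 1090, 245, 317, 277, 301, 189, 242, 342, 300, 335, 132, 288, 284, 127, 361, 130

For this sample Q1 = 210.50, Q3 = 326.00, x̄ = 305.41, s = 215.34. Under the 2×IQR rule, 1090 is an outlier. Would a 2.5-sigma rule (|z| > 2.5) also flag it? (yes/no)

yes

z = (1090 − 305.41) / 215.34 = 3.64.
|z| = 3.64 > 2.5.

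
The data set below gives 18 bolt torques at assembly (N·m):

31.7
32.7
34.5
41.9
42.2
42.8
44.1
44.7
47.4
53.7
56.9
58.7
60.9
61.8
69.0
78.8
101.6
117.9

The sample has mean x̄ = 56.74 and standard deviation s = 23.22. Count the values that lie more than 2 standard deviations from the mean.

Cutoffs: x̄ ± 2s = [10.30, 103.18].
Outside the cutoffs: 117.9.

1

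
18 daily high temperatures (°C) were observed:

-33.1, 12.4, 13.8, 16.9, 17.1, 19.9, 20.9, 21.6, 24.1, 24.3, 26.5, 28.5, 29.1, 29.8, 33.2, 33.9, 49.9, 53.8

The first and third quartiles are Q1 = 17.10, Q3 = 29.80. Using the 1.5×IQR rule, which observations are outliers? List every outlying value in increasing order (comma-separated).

IQR = Q3 − Q1 = 29.80 − 17.10 = 12.70.
Lower fence = Q1 − 1.5·IQR = 17.10 − 19.05 = -1.95.
Upper fence = Q3 + 1.5·IQR = 29.80 + 19.05 = 48.85.
-33.1 < -1.95 → outlier.
49.9 > 48.85 → outlier.
53.8 > 48.85 → outlier.
All remaining values lie within [-1.95, 48.85].

-33.1, 49.9, 53.8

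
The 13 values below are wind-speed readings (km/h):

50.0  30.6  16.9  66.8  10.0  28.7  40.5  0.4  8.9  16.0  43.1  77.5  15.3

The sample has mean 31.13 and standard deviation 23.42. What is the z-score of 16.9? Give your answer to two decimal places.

z = (16.9 − 31.13) / 23.42 = -0.61.

-0.61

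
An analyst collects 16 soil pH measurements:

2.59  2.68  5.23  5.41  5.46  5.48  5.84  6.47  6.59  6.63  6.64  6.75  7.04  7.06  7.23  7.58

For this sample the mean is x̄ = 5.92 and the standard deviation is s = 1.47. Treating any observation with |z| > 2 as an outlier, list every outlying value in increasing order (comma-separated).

Cutoffs at x̄ ± 2s: 5.92 ± 2·1.47 = [2.98, 8.86].
2.59: z = -2.27, |z| > 2 → outlier.
2.68: z = -2.20, |z| > 2 → outlier.
Every other value lies within [2.98, 8.86].

2.59, 2.68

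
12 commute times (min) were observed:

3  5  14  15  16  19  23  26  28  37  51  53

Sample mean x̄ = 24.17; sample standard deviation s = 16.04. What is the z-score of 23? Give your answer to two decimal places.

z = (23 − 24.17) / 16.04 = -0.07.

-0.07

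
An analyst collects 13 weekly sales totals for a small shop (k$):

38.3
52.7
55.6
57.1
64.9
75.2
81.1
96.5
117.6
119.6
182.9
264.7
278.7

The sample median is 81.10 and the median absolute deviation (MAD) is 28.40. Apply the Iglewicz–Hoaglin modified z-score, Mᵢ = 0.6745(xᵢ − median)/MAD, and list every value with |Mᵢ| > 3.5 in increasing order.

264.7, 278.7

|Mᵢ| > 3.5 ⇔ |xᵢ − 81.10| > 3.5·28.40/0.6745 = 147.37.
So outliers lie outside [-66.27, 228.47].
264.7: M = 4.36 → outlier.
278.7: M = 4.69 → outlier.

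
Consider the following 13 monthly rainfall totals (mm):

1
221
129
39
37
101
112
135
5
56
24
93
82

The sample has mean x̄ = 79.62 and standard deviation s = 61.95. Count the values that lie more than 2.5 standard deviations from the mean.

0

Cutoffs: x̄ ± 2.5s = [-75.255, 234.495].
Every value lies within the cutoffs.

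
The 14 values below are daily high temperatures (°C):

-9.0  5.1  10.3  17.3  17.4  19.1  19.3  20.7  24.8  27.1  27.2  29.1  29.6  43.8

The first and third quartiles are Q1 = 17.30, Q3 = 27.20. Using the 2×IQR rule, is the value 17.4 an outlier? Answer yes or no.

IQR = Q3 − Q1 = 27.20 − 17.30 = 9.90.
Lower fence = Q1 − 2·IQR = 17.30 − 19.80 = -2.50.
Upper fence = Q3 + 2·IQR = 27.20 + 19.80 = 47.00.
17.4 lies within [-2.50, 47.00].

no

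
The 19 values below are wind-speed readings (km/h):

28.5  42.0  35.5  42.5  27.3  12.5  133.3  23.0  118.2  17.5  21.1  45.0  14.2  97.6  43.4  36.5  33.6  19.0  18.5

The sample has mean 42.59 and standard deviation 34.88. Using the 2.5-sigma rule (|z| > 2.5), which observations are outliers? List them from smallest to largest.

Cutoffs at x̄ ± 2.5s: 42.59 ± 2.5·34.88 = [-44.61, 129.79].
133.3: z = 2.60, |z| > 2.5 → outlier.
Every other value lies within [-44.61, 129.79].

133.3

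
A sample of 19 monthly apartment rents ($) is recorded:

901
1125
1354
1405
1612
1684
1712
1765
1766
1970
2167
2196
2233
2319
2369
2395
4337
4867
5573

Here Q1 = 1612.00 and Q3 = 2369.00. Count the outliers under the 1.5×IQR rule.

IQR = 757.00; fences at 1612.00 − 1135.50 = 476.50 and 2369.00 + 1135.50 = 3504.50.
Outside the cutoffs: 4337, 4867, 5573.

3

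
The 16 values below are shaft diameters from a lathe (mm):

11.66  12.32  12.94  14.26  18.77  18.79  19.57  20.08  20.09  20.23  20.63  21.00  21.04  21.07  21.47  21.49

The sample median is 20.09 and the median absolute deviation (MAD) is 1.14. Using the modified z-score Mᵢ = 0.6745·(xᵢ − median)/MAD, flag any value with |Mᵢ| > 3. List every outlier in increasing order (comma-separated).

11.66, 12.32, 12.94, 14.26

|Mᵢ| > 3 ⇔ |xᵢ − 20.09| > 3·1.14/0.6745 = 5.07.
So outliers lie outside [15.02, 25.16].
11.66: M = -4.99 → outlier.
12.32: M = -4.60 → outlier.
12.94: M = -4.23 → outlier.
14.26: M = -3.45 → outlier.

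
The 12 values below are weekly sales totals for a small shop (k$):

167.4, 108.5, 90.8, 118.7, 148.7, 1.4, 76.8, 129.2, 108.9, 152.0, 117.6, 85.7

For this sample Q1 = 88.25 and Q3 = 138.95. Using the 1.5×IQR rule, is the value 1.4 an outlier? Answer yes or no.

yes

IQR = Q3 − Q1 = 138.95 − 88.25 = 50.70.
Lower fence = Q1 − 1.5·IQR = 88.25 − 76.05 = 12.20.
Upper fence = Q3 + 1.5·IQR = 138.95 + 76.05 = 215.00.
1.4 lies below the lower fence.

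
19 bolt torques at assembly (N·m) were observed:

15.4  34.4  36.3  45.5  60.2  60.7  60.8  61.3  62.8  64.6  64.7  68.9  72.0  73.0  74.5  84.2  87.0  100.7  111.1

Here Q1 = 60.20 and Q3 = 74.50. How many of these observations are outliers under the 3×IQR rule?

IQR = 14.30; fences at 60.20 − 42.90 = 17.30 and 74.50 + 42.90 = 117.40.
Outside the cutoffs: 15.4.

1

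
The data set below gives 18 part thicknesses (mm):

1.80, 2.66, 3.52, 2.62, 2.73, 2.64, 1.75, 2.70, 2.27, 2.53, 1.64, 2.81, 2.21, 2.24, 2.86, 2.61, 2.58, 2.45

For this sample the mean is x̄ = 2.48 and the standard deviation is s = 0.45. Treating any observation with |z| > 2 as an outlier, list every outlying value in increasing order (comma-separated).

3.52

Cutoffs at x̄ ± 2s: 2.48 ± 2·0.45 = [1.58, 3.38].
3.52: z = 2.31, |z| > 2 → outlier.
Every other value lies within [1.58, 3.38].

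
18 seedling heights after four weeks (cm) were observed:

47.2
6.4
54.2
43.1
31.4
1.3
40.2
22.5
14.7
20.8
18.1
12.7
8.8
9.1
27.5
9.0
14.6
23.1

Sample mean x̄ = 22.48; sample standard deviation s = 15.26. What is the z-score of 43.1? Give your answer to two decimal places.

z = (43.1 − 22.48) / 15.26 = 1.35.

1.35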